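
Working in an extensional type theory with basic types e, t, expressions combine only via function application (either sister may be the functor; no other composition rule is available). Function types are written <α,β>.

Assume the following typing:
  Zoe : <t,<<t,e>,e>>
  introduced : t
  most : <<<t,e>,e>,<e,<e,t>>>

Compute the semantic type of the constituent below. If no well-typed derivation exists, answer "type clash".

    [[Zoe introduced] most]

<e,<e,t>>

At [Zoe introduced], Zoe : <t,<<t,e>,e>> takes introduced : t, giving <<t,e>,e>.
At [[Zoe introduced] most], most : <<<t,e>,e>,<e,<e,t>>> takes [Zoe introduced] : <<t,e>,e>, giving <e,<e,t>>.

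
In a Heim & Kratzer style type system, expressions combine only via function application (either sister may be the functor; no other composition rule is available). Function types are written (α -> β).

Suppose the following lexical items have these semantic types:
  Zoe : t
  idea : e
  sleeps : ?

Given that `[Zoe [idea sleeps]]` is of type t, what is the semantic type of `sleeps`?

(e -> (t -> t))

At [Zoe [idea sleeps]] (required: t): Zoe is t, which is not a function with range t; hence [idea sleeps] is the functor — type (t -> t).
At [idea sleeps] (required: (t -> t)): idea is e, which is not a function with range (t -> t); hence sleeps is the functor — type (e -> (t -> t)).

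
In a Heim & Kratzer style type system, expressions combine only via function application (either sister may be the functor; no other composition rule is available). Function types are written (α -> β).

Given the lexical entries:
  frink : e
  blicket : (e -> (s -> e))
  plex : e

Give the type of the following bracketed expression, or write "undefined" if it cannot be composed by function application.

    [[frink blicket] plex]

[frink blicket]: functor blicket : (e -> (s -> e)), argument frink : e; result (s -> e).
[[frink blicket] plex]: (s -> e) with e — neither is a function whose domain matches the other; composition fails here.

undefined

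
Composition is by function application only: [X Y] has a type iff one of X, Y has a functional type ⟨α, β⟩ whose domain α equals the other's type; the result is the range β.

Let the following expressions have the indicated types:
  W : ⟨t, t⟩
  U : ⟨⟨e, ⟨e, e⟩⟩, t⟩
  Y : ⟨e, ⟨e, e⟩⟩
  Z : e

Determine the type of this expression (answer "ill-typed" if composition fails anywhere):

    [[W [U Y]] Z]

[U Y]: ⟨⟨e, ⟨e, e⟩⟩, t⟩ applied to ⟨e, ⟨e, e⟩⟩ yields t.
[W [U Y]]: ⟨t, t⟩ applied to t yields t.
At [[W [U Y]] Z]: neither t nor e can take the other as argument; the node is ill-typed.

ill-typed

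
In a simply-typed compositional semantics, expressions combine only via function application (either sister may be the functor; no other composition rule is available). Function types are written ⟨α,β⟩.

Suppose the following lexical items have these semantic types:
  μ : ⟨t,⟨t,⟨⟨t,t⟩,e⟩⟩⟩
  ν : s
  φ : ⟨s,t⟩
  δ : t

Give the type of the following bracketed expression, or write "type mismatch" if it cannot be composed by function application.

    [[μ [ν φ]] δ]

[ν φ]: φ is ⟨s,t⟩, ν is s; result t.
[μ [ν φ]]: μ is ⟨t,⟨t,⟨⟨t,t⟩,e⟩⟩⟩, [ν φ] is t; result ⟨t,⟨⟨t,t⟩,e⟩⟩.
[[μ [ν φ]] δ]: [μ [ν φ]] is ⟨t,⟨⟨t,t⟩,e⟩⟩, δ is t; result ⟨⟨t,t⟩,e⟩.

⟨⟨t,t⟩,e⟩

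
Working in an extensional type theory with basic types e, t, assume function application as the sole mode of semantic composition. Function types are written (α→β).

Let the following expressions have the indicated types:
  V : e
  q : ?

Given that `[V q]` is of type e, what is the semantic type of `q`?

(e→e)

[V q] must have type e. The sister V has type e; that is not a function onto e, so q must be the functor, of type (e→e).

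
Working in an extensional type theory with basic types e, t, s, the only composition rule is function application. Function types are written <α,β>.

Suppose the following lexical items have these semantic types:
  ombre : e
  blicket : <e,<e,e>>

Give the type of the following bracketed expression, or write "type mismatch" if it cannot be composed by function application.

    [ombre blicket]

[ombre blicket]: <e,<e,e>> applied to e yields <e,e>.

<e,e>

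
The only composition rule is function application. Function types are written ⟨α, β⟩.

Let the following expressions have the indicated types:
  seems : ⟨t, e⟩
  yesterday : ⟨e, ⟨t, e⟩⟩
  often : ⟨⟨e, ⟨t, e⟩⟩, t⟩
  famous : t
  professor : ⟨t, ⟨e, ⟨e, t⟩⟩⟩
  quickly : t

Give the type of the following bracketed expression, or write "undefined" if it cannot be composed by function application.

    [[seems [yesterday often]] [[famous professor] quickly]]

undefined

[yesterday often]: functor often : ⟨⟨e, ⟨t, e⟩⟩, t⟩, argument yesterday : ⟨e, ⟨t, e⟩⟩; result t.
[seems [yesterday often]]: functor seems : ⟨t, e⟩, argument [yesterday often] : t; result e.
[famous professor]: functor professor : ⟨t, ⟨e, ⟨e, t⟩⟩⟩, argument famous : t; result ⟨e, ⟨e, t⟩⟩.
[[famous professor] quickly]: ⟨e, ⟨e, t⟩⟩ with t — neither is a function whose domain matches the other; composition fails here.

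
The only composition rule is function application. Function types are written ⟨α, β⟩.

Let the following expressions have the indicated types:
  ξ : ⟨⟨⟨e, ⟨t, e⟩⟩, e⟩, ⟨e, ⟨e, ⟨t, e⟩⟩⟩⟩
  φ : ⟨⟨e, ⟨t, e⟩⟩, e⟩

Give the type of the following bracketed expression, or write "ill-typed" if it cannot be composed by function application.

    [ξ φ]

[ξ φ]: ⟨⟨⟨e, ⟨t, e⟩⟩, e⟩, ⟨e, ⟨e, ⟨t, e⟩⟩⟩⟩ applied to ⟨⟨e, ⟨t, e⟩⟩, e⟩ yields ⟨e, ⟨e, ⟨t, e⟩⟩⟩.

⟨e, ⟨e, ⟨t, e⟩⟩⟩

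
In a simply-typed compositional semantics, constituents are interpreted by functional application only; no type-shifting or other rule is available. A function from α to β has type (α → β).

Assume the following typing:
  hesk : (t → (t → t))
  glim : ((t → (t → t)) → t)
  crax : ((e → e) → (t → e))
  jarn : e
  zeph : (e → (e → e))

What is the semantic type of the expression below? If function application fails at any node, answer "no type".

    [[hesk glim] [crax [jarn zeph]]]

[hesk glim]: glim is ((t → (t → t)) → t), hesk is (t → (t → t)); result t.
[jarn zeph]: zeph is (e → (e → e)), jarn is e; result (e → e).
[crax [jarn zeph]]: crax is ((e → e) → (t → e)), [jarn zeph] is (e → e); result (t → e).
[[hesk glim] [crax [jarn zeph]]]: [crax [jarn zeph]] is (t → e), [hesk glim] is t; result e.

e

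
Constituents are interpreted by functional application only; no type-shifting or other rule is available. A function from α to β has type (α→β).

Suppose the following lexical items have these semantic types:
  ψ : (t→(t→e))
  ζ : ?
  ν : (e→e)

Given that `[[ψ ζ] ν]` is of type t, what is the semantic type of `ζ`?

((t→(t→e))→((e→e)→t))

For [[ψ ζ] ν] to have type t with ν of type (e→e), [ψ ζ] must be the function: [ψ ζ] : ((e→e)→t).
For [ψ ζ] to have type ((e→e)→t) with ψ of type (t→(t→e)), ζ must be the function: ζ : ((t→(t→e))→((e→e)→t)).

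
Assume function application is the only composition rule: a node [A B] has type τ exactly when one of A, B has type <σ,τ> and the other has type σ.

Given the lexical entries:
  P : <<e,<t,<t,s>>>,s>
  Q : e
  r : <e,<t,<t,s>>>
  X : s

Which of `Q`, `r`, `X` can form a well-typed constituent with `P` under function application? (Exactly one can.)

Q : e — does not combine with P.
r — combines: P : <<e,<t,<t,s>>>,s> takes r : <e,<t,<t,s>>> as argument, giving s.
X : s — does not combine with P.

r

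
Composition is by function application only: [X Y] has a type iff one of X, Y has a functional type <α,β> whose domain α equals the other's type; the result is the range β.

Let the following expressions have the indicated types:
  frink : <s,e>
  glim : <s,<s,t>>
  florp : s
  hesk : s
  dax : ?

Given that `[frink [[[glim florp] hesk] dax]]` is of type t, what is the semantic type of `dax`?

For [frink [[[glim florp] hesk] dax]] to have type t with frink of type <s,e>, [[[glim florp] hesk] dax] must be the function: [[[glim florp] hesk] dax] : <<s,e>,t>.
For [[[glim florp] hesk] dax] to have type <<s,e>,t> with [[glim florp] hesk] of type t, dax must be the function: dax : <t,<<s,e>,t>>.

<t,<<s,e>,t>>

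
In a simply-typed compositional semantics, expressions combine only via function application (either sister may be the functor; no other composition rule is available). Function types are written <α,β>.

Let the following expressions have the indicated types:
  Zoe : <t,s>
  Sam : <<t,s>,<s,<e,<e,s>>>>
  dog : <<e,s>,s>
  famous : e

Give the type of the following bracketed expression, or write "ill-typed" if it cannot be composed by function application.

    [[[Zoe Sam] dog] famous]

ill-typed

[Zoe Sam]: Sam is <<t,s>,<s,<e,<e,s>>>>, Zoe is <t,s>; result <s,<e,<e,s>>>.
At [[Zoe Sam] dog]: neither <s,<e,<e,s>>> nor <<e,s>,s> can take the other as argument; the node is ill-typed.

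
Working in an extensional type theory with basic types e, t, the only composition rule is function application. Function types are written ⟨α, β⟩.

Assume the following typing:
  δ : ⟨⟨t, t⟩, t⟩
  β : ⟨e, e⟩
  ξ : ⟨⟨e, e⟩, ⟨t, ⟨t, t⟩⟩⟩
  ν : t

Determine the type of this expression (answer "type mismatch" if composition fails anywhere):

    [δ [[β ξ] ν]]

t

[β ξ]: ⟨⟨e, e⟩, ⟨t, ⟨t, t⟩⟩⟩ applied to ⟨e, e⟩ yields ⟨t, ⟨t, t⟩⟩.
[[β ξ] ν]: ⟨t, ⟨t, t⟩⟩ applied to t yields ⟨t, t⟩.
[δ [[β ξ] ν]]: ⟨⟨t, t⟩, t⟩ applied to ⟨t, t⟩ yields t.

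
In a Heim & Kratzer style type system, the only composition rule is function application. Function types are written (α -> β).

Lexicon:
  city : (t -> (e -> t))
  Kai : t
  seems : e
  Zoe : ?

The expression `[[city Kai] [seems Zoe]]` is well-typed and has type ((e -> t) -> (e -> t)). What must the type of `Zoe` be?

(e -> ((e -> t) -> ((e -> t) -> (e -> t))))

At [[city Kai] [seems Zoe]] (required: ((e -> t) -> (e -> t))): [city Kai] is (e -> t), which is not a function with range ((e -> t) -> (e -> t)); hence [seems Zoe] is the functor — type ((e -> t) -> ((e -> t) -> (e -> t))).
At [seems Zoe] (required: ((e -> t) -> ((e -> t) -> (e -> t)))): seems is e, which is not a function with range ((e -> t) -> ((e -> t) -> (e -> t))); hence Zoe is the functor — type (e -> ((e -> t) -> ((e -> t) -> (e -> t)))).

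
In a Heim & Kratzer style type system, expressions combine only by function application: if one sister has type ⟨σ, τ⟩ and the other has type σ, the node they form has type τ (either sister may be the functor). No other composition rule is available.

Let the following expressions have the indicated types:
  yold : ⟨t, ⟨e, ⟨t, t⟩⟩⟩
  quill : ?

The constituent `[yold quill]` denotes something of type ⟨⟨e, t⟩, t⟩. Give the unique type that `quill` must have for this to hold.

⟨⟨t, ⟨e, ⟨t, t⟩⟩⟩, ⟨⟨e, t⟩, t⟩⟩

At [yold quill] (required: ⟨⟨e, t⟩, t⟩): yold is ⟨t, ⟨e, ⟨t, t⟩⟩⟩, which is not a function with range ⟨⟨e, t⟩, t⟩; hence quill is the functor — type ⟨⟨t, ⟨e, ⟨t, t⟩⟩⟩, ⟨⟨e, t⟩, t⟩⟩.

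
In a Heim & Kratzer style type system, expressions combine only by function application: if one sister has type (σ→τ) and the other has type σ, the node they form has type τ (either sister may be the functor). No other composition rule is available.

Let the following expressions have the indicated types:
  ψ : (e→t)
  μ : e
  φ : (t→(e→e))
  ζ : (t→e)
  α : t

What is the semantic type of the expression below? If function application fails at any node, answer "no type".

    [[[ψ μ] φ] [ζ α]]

e

[ψ μ]: functor ψ : (e→t), argument μ : e; result t.
[[ψ μ] φ]: functor φ : (t→(e→e)), argument [ψ μ] : t; result (e→e).
[ζ α]: functor ζ : (t→e), argument α : t; result e.
[[[ψ μ] φ] [ζ α]]: functor [[ψ μ] φ] : (e→e), argument [ζ α] : e; result e.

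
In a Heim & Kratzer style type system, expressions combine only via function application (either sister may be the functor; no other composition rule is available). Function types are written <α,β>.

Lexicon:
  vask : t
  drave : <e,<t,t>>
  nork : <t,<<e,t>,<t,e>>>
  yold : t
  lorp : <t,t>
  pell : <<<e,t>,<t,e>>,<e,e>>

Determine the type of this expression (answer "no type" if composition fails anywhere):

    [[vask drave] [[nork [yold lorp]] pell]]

At [vask drave]: neither t nor <e,<t,t>> can take the other as argument; the node is ill-typed.

no type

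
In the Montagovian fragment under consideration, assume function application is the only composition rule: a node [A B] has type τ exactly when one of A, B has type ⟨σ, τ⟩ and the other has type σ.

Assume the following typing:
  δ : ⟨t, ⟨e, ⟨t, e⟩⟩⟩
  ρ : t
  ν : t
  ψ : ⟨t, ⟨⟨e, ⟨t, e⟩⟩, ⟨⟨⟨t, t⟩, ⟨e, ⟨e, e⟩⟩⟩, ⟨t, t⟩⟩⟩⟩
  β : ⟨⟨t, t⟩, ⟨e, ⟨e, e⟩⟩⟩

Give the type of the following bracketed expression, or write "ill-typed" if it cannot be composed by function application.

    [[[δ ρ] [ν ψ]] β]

⟨t, t⟩

[δ ρ]: functor δ : ⟨t, ⟨e, ⟨t, e⟩⟩⟩, argument ρ : t; result ⟨e, ⟨t, e⟩⟩.
[ν ψ]: functor ψ : ⟨t, ⟨⟨e, ⟨t, e⟩⟩, ⟨⟨⟨t, t⟩, ⟨e, ⟨e, e⟩⟩⟩, ⟨t, t⟩⟩⟩⟩, argument ν : t; result ⟨⟨e, ⟨t, e⟩⟩, ⟨⟨⟨t, t⟩, ⟨e, ⟨e, e⟩⟩⟩, ⟨t, t⟩⟩⟩.
[[δ ρ] [ν ψ]]: functor [ν ψ] : ⟨⟨e, ⟨t, e⟩⟩, ⟨⟨⟨t, t⟩, ⟨e, ⟨e, e⟩⟩⟩, ⟨t, t⟩⟩⟩, argument [δ ρ] : ⟨e, ⟨t, e⟩⟩; result ⟨⟨⟨t, t⟩, ⟨e, ⟨e, e⟩⟩⟩, ⟨t, t⟩⟩.
[[[δ ρ] [ν ψ]] β]: functor [[δ ρ] [ν ψ]] : ⟨⟨⟨t, t⟩, ⟨e, ⟨e, e⟩⟩⟩, ⟨t, t⟩⟩, argument β : ⟨⟨t, t⟩, ⟨e, ⟨e, e⟩⟩⟩; result ⟨t, t⟩.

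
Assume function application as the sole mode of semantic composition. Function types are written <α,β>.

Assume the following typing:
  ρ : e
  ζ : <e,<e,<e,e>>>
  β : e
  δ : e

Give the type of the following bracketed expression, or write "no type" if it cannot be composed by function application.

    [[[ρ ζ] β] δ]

e

[ρ ζ]: functor ζ : <e,<e,<e,e>>>, argument ρ : e; result <e,<e,e>>.
[[ρ ζ] β]: functor [ρ ζ] : <e,<e,e>>, argument β : e; result <e,e>.
[[[ρ ζ] β] δ]: functor [[ρ ζ] β] : <e,e>, argument δ : e; result e.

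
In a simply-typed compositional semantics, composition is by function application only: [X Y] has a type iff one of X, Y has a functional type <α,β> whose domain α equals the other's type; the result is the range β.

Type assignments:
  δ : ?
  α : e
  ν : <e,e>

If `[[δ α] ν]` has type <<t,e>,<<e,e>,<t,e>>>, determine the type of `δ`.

<e,<<e,e>,<<t,e>,<<e,e>,<t,e>>>>>

[[δ α] ν] must have type <<t,e>,<<e,e>,<t,e>>>. The sister ν has type <e,e>; that is not a function onto <<t,e>,<<e,e>,<t,e>>>, so [δ α] must be the functor, of type <<e,e>,<<t,e>,<<e,e>,<t,e>>>>.
[δ α] must have type <<e,e>,<<t,e>,<<e,e>,<t,e>>>>. The sister α has type e; that is not a function onto <<e,e>,<<t,e>,<<e,e>,<t,e>>>>, so δ must be the functor, of type <e,<<e,e>,<<t,e>,<<e,e>,<t,e>>>>>.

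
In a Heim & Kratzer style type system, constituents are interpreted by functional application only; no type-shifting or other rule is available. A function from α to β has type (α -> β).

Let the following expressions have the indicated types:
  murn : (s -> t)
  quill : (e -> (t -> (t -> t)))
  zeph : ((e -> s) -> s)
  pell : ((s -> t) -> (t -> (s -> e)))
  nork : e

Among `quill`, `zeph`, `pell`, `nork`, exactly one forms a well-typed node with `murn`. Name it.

quill : (e -> (t -> (t -> t))) — neither side's domain matches the other.
zeph : ((e -> s) -> s) — neither side's domain matches the other.
pell — combines: pell : ((s -> t) -> (t -> (s -> e))) takes murn : (s -> t) as argument, giving (t -> (s -> e)).
nork : e — neither side's domain matches the other.

pell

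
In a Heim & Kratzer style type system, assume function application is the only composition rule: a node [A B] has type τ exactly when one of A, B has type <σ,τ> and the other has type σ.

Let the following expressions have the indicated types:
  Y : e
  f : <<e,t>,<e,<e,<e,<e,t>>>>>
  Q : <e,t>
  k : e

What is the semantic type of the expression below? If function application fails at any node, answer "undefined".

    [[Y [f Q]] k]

<e,<e,t>>

[f Q]: functor f : <<e,t>,<e,<e,<e,<e,t>>>>>, argument Q : <e,t>; result <e,<e,<e,<e,t>>>>.
[Y [f Q]]: functor [f Q] : <e,<e,<e,<e,t>>>>, argument Y : e; result <e,<e,<e,t>>>.
[[Y [f Q]] k]: functor [Y [f Q]] : <e,<e,<e,t>>>, argument k : e; result <e,<e,t>>.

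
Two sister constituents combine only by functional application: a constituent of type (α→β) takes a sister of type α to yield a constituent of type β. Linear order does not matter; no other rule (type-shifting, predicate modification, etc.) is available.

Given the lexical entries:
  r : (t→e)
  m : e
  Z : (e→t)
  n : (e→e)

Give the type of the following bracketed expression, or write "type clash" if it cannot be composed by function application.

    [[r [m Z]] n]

e

[m Z]: (e→t) applied to e yields t.
[r [m Z]]: (t→e) applied to t yields e.
[[r [m Z]] n]: (e→e) applied to e yields e.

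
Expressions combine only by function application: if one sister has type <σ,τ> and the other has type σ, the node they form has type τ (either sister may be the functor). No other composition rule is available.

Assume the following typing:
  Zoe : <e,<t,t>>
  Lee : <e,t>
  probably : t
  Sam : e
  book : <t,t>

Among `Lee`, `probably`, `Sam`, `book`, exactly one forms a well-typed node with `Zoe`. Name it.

Lee : <e,t> — neither side's domain matches the other.
probably : t — neither side's domain matches the other.
Sam — combines: Zoe : <e,<t,t>> takes Sam : e as argument, giving <t,t>.
book : <t,t> — neither side's domain matches the other.

Sam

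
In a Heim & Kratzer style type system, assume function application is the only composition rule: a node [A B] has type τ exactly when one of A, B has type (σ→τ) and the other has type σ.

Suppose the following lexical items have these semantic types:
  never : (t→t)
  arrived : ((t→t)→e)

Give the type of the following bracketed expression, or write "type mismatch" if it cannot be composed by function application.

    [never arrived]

[never arrived]: ((t→t)→e) applied to (t→t) yields e.

e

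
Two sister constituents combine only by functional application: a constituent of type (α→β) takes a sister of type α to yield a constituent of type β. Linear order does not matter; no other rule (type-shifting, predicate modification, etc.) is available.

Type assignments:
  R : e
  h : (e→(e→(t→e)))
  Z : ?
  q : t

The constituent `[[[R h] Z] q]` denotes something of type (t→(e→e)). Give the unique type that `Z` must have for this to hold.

At [[[R h] Z] q] (required: (t→(e→e))): q is t, which is not a function with range (t→(e→e)); hence [[R h] Z] is the functor — type (t→(t→(e→e))).
At [[R h] Z] (required: (t→(t→(e→e)))): [R h] is (e→(t→e)), which is not a function with range (t→(t→(e→e))); hence Z is the functor — type ((e→(t→e))→(t→(t→(e→e)))).

((e→(t→e))→(t→(t→(e→e))))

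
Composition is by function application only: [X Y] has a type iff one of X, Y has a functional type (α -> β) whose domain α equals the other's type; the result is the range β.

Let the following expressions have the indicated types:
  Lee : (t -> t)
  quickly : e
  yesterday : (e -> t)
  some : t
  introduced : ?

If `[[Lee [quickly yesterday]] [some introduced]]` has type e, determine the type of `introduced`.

At [[Lee [quickly yesterday]] [some introduced]] (required: e): [Lee [quickly yesterday]] is t, which is not a function with range e; hence [some introduced] is the functor — type (t -> e).
At [some introduced] (required: (t -> e)): some is t, which is not a function with range (t -> e); hence introduced is the functor — type (t -> (t -> e)).

(t -> (t -> e))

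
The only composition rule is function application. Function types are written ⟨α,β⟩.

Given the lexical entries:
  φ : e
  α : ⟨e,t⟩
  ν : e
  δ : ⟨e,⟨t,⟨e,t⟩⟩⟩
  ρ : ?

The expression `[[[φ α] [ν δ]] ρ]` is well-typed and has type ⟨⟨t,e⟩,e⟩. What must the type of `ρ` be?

[[[φ α] [ν δ]] ρ] must have type ⟨⟨t,e⟩,e⟩. The sister [[φ α] [ν δ]] has type ⟨e,t⟩; that is not a function onto ⟨⟨t,e⟩,e⟩, so ρ must be the functor, of type ⟨⟨e,t⟩,⟨⟨t,e⟩,e⟩⟩.

⟨⟨e,t⟩,⟨⟨t,e⟩,e⟩⟩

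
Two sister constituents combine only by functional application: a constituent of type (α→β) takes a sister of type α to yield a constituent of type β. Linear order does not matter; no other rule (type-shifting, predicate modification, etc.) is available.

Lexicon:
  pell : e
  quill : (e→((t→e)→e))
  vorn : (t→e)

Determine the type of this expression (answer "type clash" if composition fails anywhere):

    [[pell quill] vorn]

e

At [pell quill], quill : (e→((t→e)→e)) takes pell : e, giving ((t→e)→e).
At [[pell quill] vorn], [pell quill] : ((t→e)→e) takes vorn : (t→e), giving e.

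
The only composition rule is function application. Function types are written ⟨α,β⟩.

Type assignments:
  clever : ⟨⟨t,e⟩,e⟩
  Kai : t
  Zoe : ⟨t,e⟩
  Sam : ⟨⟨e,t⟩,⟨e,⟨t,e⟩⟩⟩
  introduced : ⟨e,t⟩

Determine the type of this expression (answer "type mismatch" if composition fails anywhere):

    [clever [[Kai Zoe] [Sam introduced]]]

[Kai Zoe]: Zoe is ⟨t,e⟩, Kai is t; result e.
[Sam introduced]: Sam is ⟨⟨e,t⟩,⟨e,⟨t,e⟩⟩⟩, introduced is ⟨e,t⟩; result ⟨e,⟨t,e⟩⟩.
[[Kai Zoe] [Sam introduced]]: [Sam introduced] is ⟨e,⟨t,e⟩⟩, [Kai Zoe] is e; result ⟨t,e⟩.
[clever [[Kai Zoe] [Sam introduced]]]: clever is ⟨⟨t,e⟩,e⟩, [[Kai Zoe] [Sam introduced]] is ⟨t,e⟩; result e.

e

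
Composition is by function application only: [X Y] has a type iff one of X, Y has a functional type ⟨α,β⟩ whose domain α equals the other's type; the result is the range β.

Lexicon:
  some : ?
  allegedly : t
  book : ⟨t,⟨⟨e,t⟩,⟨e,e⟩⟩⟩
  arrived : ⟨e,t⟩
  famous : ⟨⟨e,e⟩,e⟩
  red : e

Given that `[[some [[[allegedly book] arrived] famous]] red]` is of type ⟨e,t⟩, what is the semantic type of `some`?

[[some [[[allegedly book] arrived] famous]] red] is required to be ⟨e,t⟩. red : e cannot yield ⟨e,t⟩ as functor, so [some [[[allegedly book] arrived] famous]] : ⟨e,⟨e,t⟩⟩.
[some [[[allegedly book] arrived] famous]] is required to be ⟨e,⟨e,t⟩⟩. [[[allegedly book] arrived] famous] : e cannot yield ⟨e,⟨e,t⟩⟩ as functor, so some : ⟨e,⟨e,⟨e,t⟩⟩⟩.

⟨e,⟨e,⟨e,t⟩⟩⟩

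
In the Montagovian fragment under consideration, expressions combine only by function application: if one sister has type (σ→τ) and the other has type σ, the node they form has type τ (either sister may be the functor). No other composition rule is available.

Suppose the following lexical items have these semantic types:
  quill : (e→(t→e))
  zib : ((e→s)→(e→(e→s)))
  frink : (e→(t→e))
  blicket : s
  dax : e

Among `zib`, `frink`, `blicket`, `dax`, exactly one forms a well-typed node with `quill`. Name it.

dax

zib : ((e→s)→(e→(e→s))) — quill needs e; zib needs (e→s); neither fits.
frink : (e→(t→e)) — quill needs e; frink needs e; neither fits.
blicket : s — quill needs e; blicket needs nothing (atomic); neither fits.
dax — combines: quill : (e→(t→e)) takes dax : e as argument, giving (t→e).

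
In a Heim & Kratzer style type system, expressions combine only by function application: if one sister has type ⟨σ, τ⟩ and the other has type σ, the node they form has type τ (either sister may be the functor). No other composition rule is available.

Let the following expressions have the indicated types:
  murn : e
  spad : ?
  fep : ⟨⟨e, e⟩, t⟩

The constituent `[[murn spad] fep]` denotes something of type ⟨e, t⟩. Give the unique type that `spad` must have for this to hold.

[[murn spad] fep] is required to be ⟨e, t⟩. fep : ⟨⟨e, e⟩, t⟩ cannot yield ⟨e, t⟩ as functor, so [murn spad] : ⟨⟨⟨e, e⟩, t⟩, ⟨e, t⟩⟩.
[murn spad] is required to be ⟨⟨⟨e, e⟩, t⟩, ⟨e, t⟩⟩. murn : e cannot yield ⟨⟨⟨e, e⟩, t⟩, ⟨e, t⟩⟩ as functor, so spad : ⟨e, ⟨⟨⟨e, e⟩, t⟩, ⟨e, t⟩⟩⟩.

⟨e, ⟨⟨⟨e, e⟩, t⟩, ⟨e, t⟩⟩⟩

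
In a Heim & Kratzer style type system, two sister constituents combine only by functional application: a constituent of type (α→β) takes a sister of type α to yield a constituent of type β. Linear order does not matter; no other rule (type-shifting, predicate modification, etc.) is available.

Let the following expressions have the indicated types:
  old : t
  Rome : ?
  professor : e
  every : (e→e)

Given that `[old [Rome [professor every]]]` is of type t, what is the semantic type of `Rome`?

(e→(t→t))

[old [Rome [professor every]]] is required to be t. old : t cannot yield t as functor, so [Rome [professor every]] : (t→t).
[Rome [professor every]] is required to be (t→t). [professor every] : e cannot yield (t→t) as functor, so Rome : (e→(t→t)).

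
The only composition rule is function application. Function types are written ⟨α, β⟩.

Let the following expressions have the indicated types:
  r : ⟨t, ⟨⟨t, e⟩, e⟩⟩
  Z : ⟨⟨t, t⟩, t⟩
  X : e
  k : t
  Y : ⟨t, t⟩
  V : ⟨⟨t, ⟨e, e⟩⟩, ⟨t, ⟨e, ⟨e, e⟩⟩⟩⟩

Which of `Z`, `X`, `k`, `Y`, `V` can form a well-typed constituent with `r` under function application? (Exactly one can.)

Z : ⟨⟨t, t⟩, t⟩ — does not combine with r.
X : e — does not combine with r.
k — combines: r : ⟨t, ⟨⟨t, e⟩, e⟩⟩ takes k : t as argument, giving ⟨⟨t, e⟩, e⟩.
Y : ⟨t, t⟩ — does not combine with r.
V : ⟨⟨t, ⟨e, e⟩⟩, ⟨t, ⟨e, ⟨e, e⟩⟩⟩⟩ — does not combine with r.

k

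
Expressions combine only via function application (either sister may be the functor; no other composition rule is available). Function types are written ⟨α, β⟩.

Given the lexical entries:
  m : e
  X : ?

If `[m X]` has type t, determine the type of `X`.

[m X] must have type t. The sister m has type e; that is not a function onto t, so X must be the functor, of type ⟨e, t⟩.

⟨e, t⟩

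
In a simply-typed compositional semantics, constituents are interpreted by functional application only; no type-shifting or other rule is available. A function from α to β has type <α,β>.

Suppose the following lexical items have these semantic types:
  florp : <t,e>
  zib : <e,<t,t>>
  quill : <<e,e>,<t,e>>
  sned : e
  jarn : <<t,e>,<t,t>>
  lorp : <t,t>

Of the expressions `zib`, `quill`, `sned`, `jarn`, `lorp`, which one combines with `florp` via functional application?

jarn

zib : <e,<t,t>> — florp needs t; zib needs e; neither fits.
quill : <<e,e>,<t,e>> — florp needs t; quill needs <e,e>; neither fits.
sned : e — florp needs t; sned needs nothing (atomic); neither fits.
jarn — combines: jarn : <<t,e>,<t,t>> takes florp : <t,e> as argument, giving <t,t>.
lorp : <t,t> — florp needs t; lorp needs t; neither fits.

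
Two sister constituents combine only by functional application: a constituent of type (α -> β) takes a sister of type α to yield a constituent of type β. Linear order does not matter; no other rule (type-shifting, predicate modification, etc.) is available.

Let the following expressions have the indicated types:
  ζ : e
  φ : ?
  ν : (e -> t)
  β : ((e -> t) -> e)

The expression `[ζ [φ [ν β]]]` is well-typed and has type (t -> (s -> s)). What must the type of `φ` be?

At [ζ [φ [ν β]]] (required: (t -> (s -> s))): ζ is e, which is not a function with range (t -> (s -> s)); hence [φ [ν β]] is the functor — type (e -> (t -> (s -> s))).
At [φ [ν β]] (required: (e -> (t -> (s -> s)))): [ν β] is e, which is not a function with range (e -> (t -> (s -> s))); hence φ is the functor — type (e -> (e -> (t -> (s -> s)))).

(e -> (e -> (t -> (s -> s))))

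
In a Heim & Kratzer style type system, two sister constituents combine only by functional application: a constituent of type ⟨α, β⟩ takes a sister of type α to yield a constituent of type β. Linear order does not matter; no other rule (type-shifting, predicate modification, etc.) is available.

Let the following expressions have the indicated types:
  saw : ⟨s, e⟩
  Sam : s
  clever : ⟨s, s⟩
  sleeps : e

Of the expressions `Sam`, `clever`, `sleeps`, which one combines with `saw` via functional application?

Sam — combines: saw : ⟨s, e⟩ takes Sam : s as argument, giving e.
clever : ⟨s, s⟩ — no; saw wants s, and clever wants s.
sleeps : e — no; saw wants s, and sleeps wants nothing (atomic).

Sam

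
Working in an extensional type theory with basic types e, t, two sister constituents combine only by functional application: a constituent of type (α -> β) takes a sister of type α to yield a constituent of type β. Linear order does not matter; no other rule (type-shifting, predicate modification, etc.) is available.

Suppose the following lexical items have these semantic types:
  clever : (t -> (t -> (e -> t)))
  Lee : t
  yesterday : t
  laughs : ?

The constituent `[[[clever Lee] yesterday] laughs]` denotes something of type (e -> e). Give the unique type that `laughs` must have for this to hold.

At [[[clever Lee] yesterday] laughs] (required: (e -> e)): [[clever Lee] yesterday] is (e -> t), which is not a function with range (e -> e); hence laughs is the functor — type ((e -> t) -> (e -> e)).

((e -> t) -> (e -> e))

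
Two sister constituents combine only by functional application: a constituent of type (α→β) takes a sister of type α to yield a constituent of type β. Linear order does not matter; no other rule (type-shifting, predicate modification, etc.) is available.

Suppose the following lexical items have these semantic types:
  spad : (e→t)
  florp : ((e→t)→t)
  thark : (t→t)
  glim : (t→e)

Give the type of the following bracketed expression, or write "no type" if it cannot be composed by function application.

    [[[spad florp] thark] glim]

e

[spad florp]: functor florp : ((e→t)→t), argument spad : (e→t); result t.
[[spad florp] thark]: functor thark : (t→t), argument [spad florp] : t; result t.
[[[spad florp] thark] glim]: functor glim : (t→e), argument [[spad florp] thark] : t; result e.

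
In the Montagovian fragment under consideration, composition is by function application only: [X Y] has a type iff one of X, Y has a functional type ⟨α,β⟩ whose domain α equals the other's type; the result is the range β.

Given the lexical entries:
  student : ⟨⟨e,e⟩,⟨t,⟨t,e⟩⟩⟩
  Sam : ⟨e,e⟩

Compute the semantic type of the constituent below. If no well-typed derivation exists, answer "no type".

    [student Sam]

[student Sam]: student is ⟨⟨e,e⟩,⟨t,⟨t,e⟩⟩⟩, Sam is ⟨e,e⟩; result ⟨t,⟨t,e⟩⟩.

⟨t,⟨t,e⟩⟩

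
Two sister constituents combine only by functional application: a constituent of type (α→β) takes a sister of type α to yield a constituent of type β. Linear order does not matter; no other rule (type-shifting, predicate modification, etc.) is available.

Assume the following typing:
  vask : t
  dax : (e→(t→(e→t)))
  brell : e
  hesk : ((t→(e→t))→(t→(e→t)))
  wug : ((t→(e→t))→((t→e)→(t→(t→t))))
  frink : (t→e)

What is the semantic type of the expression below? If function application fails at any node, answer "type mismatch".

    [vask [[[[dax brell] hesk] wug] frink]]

(t→t)

[dax brell]: dax is (e→(t→(e→t))), brell is e; result (t→(e→t)).
[[dax brell] hesk]: hesk is ((t→(e→t))→(t→(e→t))), [dax brell] is (t→(e→t)); result (t→(e→t)).
[[[dax brell] hesk] wug]: wug is ((t→(e→t))→((t→e)→(t→(t→t)))), [[dax brell] hesk] is (t→(e→t)); result ((t→e)→(t→(t→t))).
[[[[dax brell] hesk] wug] frink]: [[[dax brell] hesk] wug] is ((t→e)→(t→(t→t))), frink is (t→e); result (t→(t→t)).
[vask [[[[dax brell] hesk] wug] frink]]: [[[[dax brell] hesk] wug] frink] is (t→(t→t)), vask is t; result (t→t).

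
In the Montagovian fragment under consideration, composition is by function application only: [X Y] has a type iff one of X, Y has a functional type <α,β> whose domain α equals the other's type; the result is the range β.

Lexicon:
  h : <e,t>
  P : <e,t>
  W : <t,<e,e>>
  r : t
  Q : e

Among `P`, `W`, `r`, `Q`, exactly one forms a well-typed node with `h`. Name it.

P : <e,t> — no; h wants e, and P wants e.
W : <t,<e,e>> — no; h wants e, and W wants t.
r : t — no; h wants e, and r wants nothing (atomic).
Q — combines: h : <e,t> takes Q : e as argument, giving t.

Q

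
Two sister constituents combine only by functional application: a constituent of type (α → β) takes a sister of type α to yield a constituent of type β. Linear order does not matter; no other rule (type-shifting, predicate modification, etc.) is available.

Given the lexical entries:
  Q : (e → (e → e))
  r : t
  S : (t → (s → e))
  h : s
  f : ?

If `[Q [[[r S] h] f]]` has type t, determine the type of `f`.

(e → ((e → (e → e)) → t))

[Q [[[r S] h] f]] must have type t. The sister Q has type (e → (e → e)); that is not a function onto t, so [[[r S] h] f] must be the functor, of type ((e → (e → e)) → t).
[[[r S] h] f] must have type ((e → (e → e)) → t). The sister [[r S] h] has type e; that is not a function onto ((e → (e → e)) → t), so f must be the functor, of type (e → ((e → (e → e)) → t)).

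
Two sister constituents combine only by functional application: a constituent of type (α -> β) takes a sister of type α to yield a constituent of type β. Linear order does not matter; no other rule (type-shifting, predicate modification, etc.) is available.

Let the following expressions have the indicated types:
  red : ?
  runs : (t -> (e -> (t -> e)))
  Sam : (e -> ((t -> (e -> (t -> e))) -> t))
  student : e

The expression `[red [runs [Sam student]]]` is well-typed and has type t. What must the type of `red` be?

(t -> t)

[red [runs [Sam student]]] is required to be t. [runs [Sam student]] : t cannot yield t as functor, so red : (t -> t).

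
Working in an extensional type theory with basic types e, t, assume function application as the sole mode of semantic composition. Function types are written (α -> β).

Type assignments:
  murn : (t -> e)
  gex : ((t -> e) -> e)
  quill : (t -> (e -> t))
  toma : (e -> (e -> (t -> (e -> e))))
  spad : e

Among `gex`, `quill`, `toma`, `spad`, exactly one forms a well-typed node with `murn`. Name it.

gex — combines: gex : ((t -> e) -> e) takes murn : (t -> e) as argument, giving e.
quill : (t -> (e -> t)) — murn needs t; quill needs t; neither fits.
toma : (e -> (e -> (t -> (e -> e)))) — murn needs t; toma needs e; neither fits.
spad : e — murn needs t; spad needs nothing (atomic); neither fits.

gex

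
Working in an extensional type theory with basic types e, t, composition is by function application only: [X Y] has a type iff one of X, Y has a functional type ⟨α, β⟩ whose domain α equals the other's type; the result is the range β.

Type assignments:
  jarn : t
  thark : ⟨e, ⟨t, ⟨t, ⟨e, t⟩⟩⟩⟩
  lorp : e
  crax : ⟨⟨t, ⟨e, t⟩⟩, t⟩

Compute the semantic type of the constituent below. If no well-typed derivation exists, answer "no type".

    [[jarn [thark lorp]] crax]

t

[thark lorp]: thark is ⟨e, ⟨t, ⟨t, ⟨e, t⟩⟩⟩⟩, lorp is e; result ⟨t, ⟨t, ⟨e, t⟩⟩⟩.
[jarn [thark lorp]]: [thark lorp] is ⟨t, ⟨t, ⟨e, t⟩⟩⟩, jarn is t; result ⟨t, ⟨e, t⟩⟩.
[[jarn [thark lorp]] crax]: crax is ⟨⟨t, ⟨e, t⟩⟩, t⟩, [jarn [thark lorp]] is ⟨t, ⟨e, t⟩⟩; result t.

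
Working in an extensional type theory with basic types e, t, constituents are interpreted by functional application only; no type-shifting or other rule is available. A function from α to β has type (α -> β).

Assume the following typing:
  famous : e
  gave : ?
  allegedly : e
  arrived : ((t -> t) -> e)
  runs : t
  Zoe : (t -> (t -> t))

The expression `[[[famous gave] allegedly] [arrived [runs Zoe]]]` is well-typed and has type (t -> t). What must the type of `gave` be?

(e -> (e -> (e -> (t -> t))))

[[[famous gave] allegedly] [arrived [runs Zoe]]] must have type (t -> t). The sister [arrived [runs Zoe]] has type e; that is not a function onto (t -> t), so [[famous gave] allegedly] must be the functor, of type (e -> (t -> t)).
[[famous gave] allegedly] must have type (e -> (t -> t)). The sister allegedly has type e; that is not a function onto (e -> (t -> t)), so [famous gave] must be the functor, of type (e -> (e -> (t -> t))).
[famous gave] must have type (e -> (e -> (t -> t))). The sister famous has type e; that is not a function onto (e -> (e -> (t -> t))), so gave must be the functor, of type (e -> (e -> (e -> (t -> t)))).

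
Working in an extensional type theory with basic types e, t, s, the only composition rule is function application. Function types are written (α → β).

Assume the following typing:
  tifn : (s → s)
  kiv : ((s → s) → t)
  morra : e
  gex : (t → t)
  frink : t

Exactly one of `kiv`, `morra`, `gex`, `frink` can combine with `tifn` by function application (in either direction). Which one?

kiv

kiv — combines: kiv : ((s → s) → t) takes tifn : (s → s) as argument, giving t.
morra : e — does not combine with tifn.
gex : (t → t) — does not combine with tifn.
frink : t — does not combine with tifn.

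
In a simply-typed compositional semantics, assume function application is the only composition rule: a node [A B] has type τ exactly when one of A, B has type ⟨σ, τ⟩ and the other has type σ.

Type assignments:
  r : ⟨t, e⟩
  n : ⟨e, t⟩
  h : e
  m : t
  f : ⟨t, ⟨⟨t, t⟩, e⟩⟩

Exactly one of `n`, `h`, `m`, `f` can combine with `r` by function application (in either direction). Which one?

m

n : ⟨e, t⟩ — r needs t; n needs e; neither fits.
h : e — r needs t; h needs nothing (atomic); neither fits.
m — combines: r : ⟨t, e⟩ takes m : t as argument, giving e.
f : ⟨t, ⟨⟨t, t⟩, e⟩⟩ — r needs t; f needs t; neither fits.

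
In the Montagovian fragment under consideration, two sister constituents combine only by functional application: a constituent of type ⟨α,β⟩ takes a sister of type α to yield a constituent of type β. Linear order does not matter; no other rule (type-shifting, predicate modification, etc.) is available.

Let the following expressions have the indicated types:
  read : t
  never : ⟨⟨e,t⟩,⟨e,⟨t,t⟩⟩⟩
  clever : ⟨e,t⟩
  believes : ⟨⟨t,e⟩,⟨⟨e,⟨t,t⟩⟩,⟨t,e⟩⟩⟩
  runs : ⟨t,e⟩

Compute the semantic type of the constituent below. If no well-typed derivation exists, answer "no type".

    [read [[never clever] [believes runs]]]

[never clever] — never of type ⟨⟨e,t⟩,⟨e,⟨t,t⟩⟩⟩ combines with clever of type ⟨e,t⟩: type ⟨e,⟨t,t⟩⟩.
[believes runs] — believes of type ⟨⟨t,e⟩,⟨⟨e,⟨t,t⟩⟩,⟨t,e⟩⟩⟩ combines with runs of type ⟨t,e⟩: type ⟨⟨e,⟨t,t⟩⟩,⟨t,e⟩⟩.
[[never clever] [believes runs]] — [believes runs] of type ⟨⟨e,⟨t,t⟩⟩,⟨t,e⟩⟩ combines with [never clever] of type ⟨e,⟨t,t⟩⟩: type ⟨t,e⟩.
[read [[never clever] [believes runs]]] — [[never clever] [believes runs]] of type ⟨t,e⟩ combines with read of type t: type e.

e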